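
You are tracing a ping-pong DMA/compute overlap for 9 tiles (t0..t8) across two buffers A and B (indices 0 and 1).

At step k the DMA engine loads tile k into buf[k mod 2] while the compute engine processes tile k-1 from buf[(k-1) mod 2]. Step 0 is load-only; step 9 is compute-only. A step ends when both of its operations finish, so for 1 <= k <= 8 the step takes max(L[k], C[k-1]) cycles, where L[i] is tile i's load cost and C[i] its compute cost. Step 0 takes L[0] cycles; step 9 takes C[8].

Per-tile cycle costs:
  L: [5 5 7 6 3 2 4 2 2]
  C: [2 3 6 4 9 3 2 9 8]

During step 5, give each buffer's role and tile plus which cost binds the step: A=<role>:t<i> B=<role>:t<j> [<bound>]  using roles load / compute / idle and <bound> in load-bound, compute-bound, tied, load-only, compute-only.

step 5: A=compute:t4 B=load:t5 [compute-bound]

  0. 5=5c; end=5; A:t0 B:-
  1. max(5,2)=5c; end=10; A:t0 B:t1
  2. max(7,3)=7c; end=17; A:t2 B:t1
  3. max(6,6)=6c; end=23; A:t2 B:t3
  4. max(3,4)=4c; end=27; A:t4 B:t3
  5. max(2,9)=9c; end=36; A:t4 B:t5
  6. max(4,3)=4c; end=40; A:t6 B:t5
  7. max(2,2)=2c; end=42; A:t6 B:t7
  8. max(2,9)=9c; end=51; A:t8 B:t7
  9. 8=8c; end=59; A:t8 B:t7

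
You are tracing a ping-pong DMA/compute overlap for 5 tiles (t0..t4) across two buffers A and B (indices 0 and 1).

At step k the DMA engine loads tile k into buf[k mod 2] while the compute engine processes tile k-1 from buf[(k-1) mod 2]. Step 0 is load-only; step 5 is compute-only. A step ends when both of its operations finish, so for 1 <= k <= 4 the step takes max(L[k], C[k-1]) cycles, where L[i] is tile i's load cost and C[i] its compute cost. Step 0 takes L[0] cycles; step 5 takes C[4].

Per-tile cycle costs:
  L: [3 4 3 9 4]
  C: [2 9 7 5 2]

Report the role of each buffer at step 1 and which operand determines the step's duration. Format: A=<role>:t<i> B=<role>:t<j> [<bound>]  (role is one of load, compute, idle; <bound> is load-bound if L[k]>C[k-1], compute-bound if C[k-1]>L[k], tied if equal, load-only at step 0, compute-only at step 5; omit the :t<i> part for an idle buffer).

step 0: L[0]=3 → dur=3, Σ=3 | A=load:t0 B=idle [load-only]
step 1: L[1]=4 C[0]=2 → dur=4, Σ=7 | A=compute:t0 B=load:t1 [load-bound]
step 2: L[2]=3 C[1]=9 → dur=9, Σ=16 | A=load:t2 B=compute:t1 [compute-bound]
step 3: L[3]=9 C[2]=7 → dur=9, Σ=25 | A=compute:t2 B=load:t3 [load-bound]
step 4: L[4]=4 C[3]=5 → dur=5, Σ=30 | A=load:t4 B=compute:t3 [compute-bound]
step 5: C[4]=2 → dur=2, Σ=32 | A=compute:t4 B=idle [compute-only]

step 1: A=compute:t0 B=load:t1 [load-bound]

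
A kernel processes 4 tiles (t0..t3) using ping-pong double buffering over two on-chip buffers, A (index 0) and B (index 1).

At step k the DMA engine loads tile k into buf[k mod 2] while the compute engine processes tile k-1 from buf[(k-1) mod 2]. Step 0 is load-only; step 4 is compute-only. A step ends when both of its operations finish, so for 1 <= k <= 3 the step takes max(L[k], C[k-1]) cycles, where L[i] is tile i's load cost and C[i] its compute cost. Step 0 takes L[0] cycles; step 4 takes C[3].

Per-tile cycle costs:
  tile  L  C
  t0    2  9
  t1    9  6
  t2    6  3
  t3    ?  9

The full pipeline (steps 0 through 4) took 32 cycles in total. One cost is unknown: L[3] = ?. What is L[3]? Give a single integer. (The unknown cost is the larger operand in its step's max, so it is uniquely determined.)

L[3] = 6

step 0 | dur = L[0]=2 = 2
step 1 | dur = max(L[1]=9, C[0]=9) = 9
step 2 | dur = max(L[2]=6, C[1]=6) = 6
step 3 | dur = max(L[3]=?, C[2]=3) = L[3]  (unknown; binding)
step 4 | dur = C[3]=9 = 9
sum of known step durations = 26
dur[3] = total - known = 32 - 26 = 6
L[3] is the binding max in step 3, so L[3] = dur[3] = 6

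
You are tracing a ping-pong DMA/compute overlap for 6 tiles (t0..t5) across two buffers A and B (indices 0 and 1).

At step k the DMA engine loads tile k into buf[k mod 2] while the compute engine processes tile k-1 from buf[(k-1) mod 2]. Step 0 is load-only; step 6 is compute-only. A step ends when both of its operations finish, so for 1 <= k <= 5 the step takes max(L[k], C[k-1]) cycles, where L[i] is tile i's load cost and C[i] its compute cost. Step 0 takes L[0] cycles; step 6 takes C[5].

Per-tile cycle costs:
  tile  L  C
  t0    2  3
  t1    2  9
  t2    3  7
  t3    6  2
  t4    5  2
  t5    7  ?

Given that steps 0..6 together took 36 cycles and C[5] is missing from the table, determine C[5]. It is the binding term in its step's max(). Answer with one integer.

C[5] = 3

step 0 | dur = L[0]=2 = 2
step 1 | dur = max(L[1]=2, C[0]=3) = 3
step 2 | dur = max(L[2]=3, C[1]=9) = 9
step 3 | dur = max(L[3]=6, C[2]=7) = 7
step 4 | dur = max(L[4]=5, C[3]=2) = 5
step 5 | dur = max(L[5]=7, C[4]=2) = 7
step 6 | dur = C[5]=? = C[5]  (unknown; binding)
sum of known step durations = 33
dur[6] = total - known = 36 - 33 = 3
C[5] is the binding max in step 6, so C[5] = dur[6] = 3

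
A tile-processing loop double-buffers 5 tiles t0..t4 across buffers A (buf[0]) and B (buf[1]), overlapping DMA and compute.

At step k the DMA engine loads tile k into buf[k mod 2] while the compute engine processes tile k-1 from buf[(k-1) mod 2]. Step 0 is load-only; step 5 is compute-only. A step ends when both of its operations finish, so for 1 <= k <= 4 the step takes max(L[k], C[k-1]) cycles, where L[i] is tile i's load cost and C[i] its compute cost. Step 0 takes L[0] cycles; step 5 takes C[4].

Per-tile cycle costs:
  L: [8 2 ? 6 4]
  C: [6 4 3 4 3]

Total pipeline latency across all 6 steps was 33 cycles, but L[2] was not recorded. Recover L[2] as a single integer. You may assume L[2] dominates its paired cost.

L[2] = 6

step 0: dur = L[0]=8 = 8
step 1: dur = max(L[1]=2, C[0]=6) = 6
step 2: dur = max(L[2]=?, C[1]=4) = L[2]  (unknown; binding)
step 3: dur = max(L[3]=6, C[2]=3) = 6
step 4: dur = max(L[4]=4, C[3]=4) = 4
step 5: dur = C[4]=3 = 3
sum of known step durations = 27
dur[2] = total - known = 33 - 27 = 6
L[2] is the binding max in step 2, so L[2] = dur[2] = 6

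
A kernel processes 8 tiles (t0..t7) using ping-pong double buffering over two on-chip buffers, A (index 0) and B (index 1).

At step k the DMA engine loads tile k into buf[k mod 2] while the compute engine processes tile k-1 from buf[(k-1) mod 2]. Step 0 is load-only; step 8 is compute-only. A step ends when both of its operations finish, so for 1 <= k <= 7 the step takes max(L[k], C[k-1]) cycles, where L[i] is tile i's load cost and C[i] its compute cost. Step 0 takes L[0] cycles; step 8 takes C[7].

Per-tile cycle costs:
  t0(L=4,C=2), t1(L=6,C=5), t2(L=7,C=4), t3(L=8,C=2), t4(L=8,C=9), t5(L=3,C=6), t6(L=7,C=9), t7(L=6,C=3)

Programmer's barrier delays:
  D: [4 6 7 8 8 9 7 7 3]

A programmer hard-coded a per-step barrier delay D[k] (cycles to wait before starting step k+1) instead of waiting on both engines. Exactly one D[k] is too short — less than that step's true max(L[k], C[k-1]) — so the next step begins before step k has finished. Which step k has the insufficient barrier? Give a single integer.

hazard at step 7

k=0 barrier L[0]=4→4c, D[0]=4 ok
k=1 barrier max(L[1]=6,C[0]=2)→6c, D[1]=6 ok
k=2 barrier max(L[2]=7,C[1]=5)→7c, D[2]=7 ok
k=3 barrier max(L[3]=8,C[2]=4)→8c, D[3]=8 ok
k=4 barrier max(L[4]=8,C[3]=2)→8c, D[4]=8 ok
k=5 barrier max(L[5]=3,C[4]=9)→9c, D[5]=9 ok
k=6 barrier max(L[6]=7,C[5]=6)→7c, D[6]=7 ok
k=7 barrier max(L[7]=6,C[6]=9)→9c, D[7]=7 SHORT
k=8 barrier C[7]=3→3c, D[8]=3 ok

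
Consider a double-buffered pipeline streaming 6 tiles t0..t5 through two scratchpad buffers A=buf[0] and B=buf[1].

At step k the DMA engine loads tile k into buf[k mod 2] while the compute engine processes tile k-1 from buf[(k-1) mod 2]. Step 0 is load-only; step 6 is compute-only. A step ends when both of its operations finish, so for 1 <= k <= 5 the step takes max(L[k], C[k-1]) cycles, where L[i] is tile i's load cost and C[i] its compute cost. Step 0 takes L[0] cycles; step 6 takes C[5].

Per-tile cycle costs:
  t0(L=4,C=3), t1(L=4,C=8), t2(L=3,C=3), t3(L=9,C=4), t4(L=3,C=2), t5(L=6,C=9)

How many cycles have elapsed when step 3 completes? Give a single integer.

end_cycle[3] = 25

k=0 load=t0/4c comp=- wait=4 total=4
k=1 load=t1/4c comp=t0/3c wait=4 total=8
k=2 load=t2/3c comp=t1/8c wait=8 total=16
k=3 load=t3/9c comp=t2/3c wait=9 total=25
k=4 load=t4/3c comp=t3/4c wait=4 total=29
k=5 load=t5/6c comp=t4/2c wait=6 total=35
k=6 load=- comp=t5/9c wait=9 total=44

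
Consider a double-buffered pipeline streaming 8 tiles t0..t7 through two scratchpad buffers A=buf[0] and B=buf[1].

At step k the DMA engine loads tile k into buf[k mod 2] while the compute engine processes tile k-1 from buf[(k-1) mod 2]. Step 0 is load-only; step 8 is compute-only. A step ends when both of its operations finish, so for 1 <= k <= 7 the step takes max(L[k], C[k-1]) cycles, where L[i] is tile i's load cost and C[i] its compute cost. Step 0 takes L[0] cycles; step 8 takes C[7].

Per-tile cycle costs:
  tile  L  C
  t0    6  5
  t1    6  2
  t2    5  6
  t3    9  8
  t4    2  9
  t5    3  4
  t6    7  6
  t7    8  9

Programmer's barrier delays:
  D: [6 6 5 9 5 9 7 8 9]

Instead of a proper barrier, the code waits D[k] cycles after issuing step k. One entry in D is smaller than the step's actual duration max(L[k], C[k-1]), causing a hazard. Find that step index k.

hazard at step 4

k=0 barrier L[0]=6→6c, D[0]=6 ok
k=1 barrier max(L[1]=6,C[0]=5)→6c, D[1]=6 ok
k=2 barrier max(L[2]=5,C[1]=2)→5c, D[2]=5 ok
k=3 barrier max(L[3]=9,C[2]=6)→9c, D[3]=9 ok
k=4 barrier max(L[4]=2,C[3]=8)→8c, D[4]=5 SHORT
k=5 barrier max(L[5]=3,C[4]=9)→9c, D[5]=9 ok
k=6 barrier max(L[6]=7,C[5]=4)→7c, D[6]=7 ok
k=7 barrier max(L[7]=8,C[6]=6)→8c, D[7]=8 ok
k=8 barrier C[7]=9→9c, D[8]=9 ok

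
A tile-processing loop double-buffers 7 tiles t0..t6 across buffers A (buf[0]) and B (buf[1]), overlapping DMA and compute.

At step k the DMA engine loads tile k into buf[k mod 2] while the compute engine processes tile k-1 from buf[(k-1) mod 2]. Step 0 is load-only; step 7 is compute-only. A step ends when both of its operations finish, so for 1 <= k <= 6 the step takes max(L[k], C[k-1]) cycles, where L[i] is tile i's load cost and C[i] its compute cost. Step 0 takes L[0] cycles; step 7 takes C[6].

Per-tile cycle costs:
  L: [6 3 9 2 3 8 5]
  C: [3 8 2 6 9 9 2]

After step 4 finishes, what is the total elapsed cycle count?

end_cycle[4] = 26

k=0 load=t0/6c comp=- wait=6 total=6
k=1 load=t1/3c comp=t0/3c wait=3 total=9
k=2 load=t2/9c comp=t1/8c wait=9 total=18
k=3 load=t3/2c comp=t2/2c wait=2 total=20
k=4 load=t4/3c comp=t3/6c wait=6 total=26
k=5 load=t5/8c comp=t4/9c wait=9 total=35
k=6 load=t6/5c comp=t5/9c wait=9 total=44
k=7 load=- comp=t6/2c wait=2 total=46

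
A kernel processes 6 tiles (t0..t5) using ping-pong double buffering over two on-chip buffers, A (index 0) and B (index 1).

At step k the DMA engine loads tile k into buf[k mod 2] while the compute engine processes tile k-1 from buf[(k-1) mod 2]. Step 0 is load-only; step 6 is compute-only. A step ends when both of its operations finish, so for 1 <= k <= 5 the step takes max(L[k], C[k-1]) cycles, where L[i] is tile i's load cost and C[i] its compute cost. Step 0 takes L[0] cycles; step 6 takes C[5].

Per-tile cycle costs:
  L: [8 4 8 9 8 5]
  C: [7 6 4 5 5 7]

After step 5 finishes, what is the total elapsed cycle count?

k=0 load=t0/8c comp=- wait=8 total=8
k=1 load=t1/4c comp=t0/7c wait=7 total=15
k=2 load=t2/8c comp=t1/6c wait=8 total=23
k=3 load=t3/9c comp=t2/4c wait=9 total=32
k=4 load=t4/8c comp=t3/5c wait=8 total=40
k=5 load=t5/5c comp=t4/5c wait=5 total=45
k=6 load=- comp=t5/7c wait=7 total=52

end_cycle[5] = 45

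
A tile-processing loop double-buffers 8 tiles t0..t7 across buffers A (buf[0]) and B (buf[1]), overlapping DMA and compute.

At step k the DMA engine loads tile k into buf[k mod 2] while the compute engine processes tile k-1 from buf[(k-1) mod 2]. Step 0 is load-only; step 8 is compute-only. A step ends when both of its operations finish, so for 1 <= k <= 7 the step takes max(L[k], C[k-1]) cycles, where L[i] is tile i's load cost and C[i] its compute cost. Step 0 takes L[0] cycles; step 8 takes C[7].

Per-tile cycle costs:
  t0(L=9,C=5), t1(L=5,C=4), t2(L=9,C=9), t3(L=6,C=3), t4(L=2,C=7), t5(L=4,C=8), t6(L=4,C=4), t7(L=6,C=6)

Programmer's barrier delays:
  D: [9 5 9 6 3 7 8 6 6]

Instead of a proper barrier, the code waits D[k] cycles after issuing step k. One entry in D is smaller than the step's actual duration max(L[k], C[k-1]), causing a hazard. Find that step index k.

hazard at step 3

k=0 barrier L[0]=9→9c, D[0]=9 ok
k=1 barrier max(L[1]=5,C[0]=5)→5c, D[1]=5 ok
k=2 barrier max(L[2]=9,C[1]=4)→9c, D[2]=9 ok
k=3 barrier max(L[3]=6,C[2]=9)→9c, D[3]=6 SHORT
k=4 barrier max(L[4]=2,C[3]=3)→3c, D[4]=3 ok
k=5 barrier max(L[5]=4,C[4]=7)→7c, D[5]=7 ok
k=6 barrier max(L[6]=4,C[5]=8)→8c, D[6]=8 ok
k=7 barrier max(L[7]=6,C[6]=4)→6c, D[7]=6 ok
k=8 barrier C[7]=6→6c, D[8]=6 ok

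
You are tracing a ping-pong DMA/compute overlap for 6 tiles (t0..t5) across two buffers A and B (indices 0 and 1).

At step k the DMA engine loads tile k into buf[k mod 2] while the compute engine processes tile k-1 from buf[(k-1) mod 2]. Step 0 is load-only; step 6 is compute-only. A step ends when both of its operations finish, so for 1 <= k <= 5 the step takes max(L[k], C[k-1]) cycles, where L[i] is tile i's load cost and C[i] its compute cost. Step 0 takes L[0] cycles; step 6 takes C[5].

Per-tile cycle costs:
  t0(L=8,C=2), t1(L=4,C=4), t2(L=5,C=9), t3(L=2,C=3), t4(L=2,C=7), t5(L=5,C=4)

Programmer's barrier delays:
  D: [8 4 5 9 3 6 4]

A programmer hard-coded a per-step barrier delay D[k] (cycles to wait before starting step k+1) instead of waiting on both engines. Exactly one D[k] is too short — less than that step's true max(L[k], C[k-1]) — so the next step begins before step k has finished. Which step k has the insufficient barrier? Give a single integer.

hazard at step 5

[0] required=L[0]=8=8 vs D=8 ok
[1] required=max(L[1]=4,C[0]=2)=4 vs D=4 ok
[2] required=max(L[2]=5,C[1]=4)=5 vs D=5 ok
[3] required=max(L[3]=2,C[2]=9)=9 vs D=9 ok
[4] required=max(L[4]=2,C[3]=3)=3 vs D=3 ok
[5] required=max(L[5]=5,C[4]=7)=7 vs D=6 SHORT
[6] required=C[5]=4=4 vs D=4 ok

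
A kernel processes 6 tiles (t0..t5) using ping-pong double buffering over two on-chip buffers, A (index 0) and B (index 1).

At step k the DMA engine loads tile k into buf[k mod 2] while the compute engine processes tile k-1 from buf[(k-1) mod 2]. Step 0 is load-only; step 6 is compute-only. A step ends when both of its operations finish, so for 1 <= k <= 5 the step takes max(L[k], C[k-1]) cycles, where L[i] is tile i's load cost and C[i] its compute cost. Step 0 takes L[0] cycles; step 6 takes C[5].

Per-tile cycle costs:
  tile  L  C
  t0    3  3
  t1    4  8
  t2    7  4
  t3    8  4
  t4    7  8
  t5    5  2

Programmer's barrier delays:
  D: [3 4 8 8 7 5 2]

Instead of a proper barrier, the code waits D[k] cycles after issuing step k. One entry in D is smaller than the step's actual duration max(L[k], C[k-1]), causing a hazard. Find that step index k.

[0] required=L[0]=3=3 vs D=3 ok
[1] required=max(L[1]=4,C[0]=3)=4 vs D=4 ok
[2] required=max(L[2]=7,C[1]=8)=8 vs D=8 ok
[3] required=max(L[3]=8,C[2]=4)=8 vs D=8 ok
[4] required=max(L[4]=7,C[3]=4)=7 vs D=7 ok
[5] required=max(L[5]=5,C[4]=8)=8 vs D=5 SHORT
[6] required=C[5]=2=2 vs D=2 ok

hazard at step 5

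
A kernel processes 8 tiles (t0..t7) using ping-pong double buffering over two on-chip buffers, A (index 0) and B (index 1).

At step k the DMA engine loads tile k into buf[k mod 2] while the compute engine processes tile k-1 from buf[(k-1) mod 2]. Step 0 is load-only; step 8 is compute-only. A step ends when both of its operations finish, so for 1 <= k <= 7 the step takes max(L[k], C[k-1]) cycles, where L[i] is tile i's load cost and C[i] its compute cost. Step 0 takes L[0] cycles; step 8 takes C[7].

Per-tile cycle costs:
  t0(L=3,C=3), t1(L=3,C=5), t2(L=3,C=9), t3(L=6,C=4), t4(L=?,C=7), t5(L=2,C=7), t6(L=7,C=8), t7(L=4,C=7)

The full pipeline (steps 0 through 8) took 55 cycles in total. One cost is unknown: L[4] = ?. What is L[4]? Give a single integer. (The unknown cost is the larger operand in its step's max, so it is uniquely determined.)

step 0: dur = L[0]=3 = 3
step 1: dur = max(L[1]=3, C[0]=3) = 3
step 2: dur = max(L[2]=3, C[1]=5) = 5
step 3: dur = max(L[3]=6, C[2]=9) = 9
step 4: dur = max(L[4]=?, C[3]=4) = L[4]  (unknown; binding)
step 5: dur = max(L[5]=2, C[4]=7) = 7
step 6: dur = max(L[6]=7, C[5]=7) = 7
step 7: dur = max(L[7]=4, C[6]=8) = 8
step 8: dur = C[7]=7 = 7
sum of known step durations = 49
dur[4] = total - known = 55 - 49 = 6
L[4] is the binding max in step 4, so L[4] = dur[4] = 6

L[4] = 6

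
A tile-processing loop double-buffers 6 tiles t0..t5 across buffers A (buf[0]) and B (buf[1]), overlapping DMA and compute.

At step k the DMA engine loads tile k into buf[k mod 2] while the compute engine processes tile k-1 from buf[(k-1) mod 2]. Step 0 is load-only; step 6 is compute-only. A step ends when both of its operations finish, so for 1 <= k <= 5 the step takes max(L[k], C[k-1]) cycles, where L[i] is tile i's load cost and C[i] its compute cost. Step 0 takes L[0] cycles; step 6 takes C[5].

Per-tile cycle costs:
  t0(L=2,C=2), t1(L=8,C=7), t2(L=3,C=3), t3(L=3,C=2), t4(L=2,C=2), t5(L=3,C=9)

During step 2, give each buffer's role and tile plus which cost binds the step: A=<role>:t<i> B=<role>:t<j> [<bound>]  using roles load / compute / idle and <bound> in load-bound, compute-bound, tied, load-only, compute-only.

step 2: A=load:t2 B=compute:t1 [compute-bound]

  0. 2=2c; end=2; A:t0 B:-
  1. max(8,2)=8c; end=10; A:t0 B:t1
  2. max(3,7)=7c; end=17; A:t2 B:t1
  3. max(3,3)=3c; end=20; A:t2 B:t3
  4. max(2,2)=2c; end=22; A:t4 B:t3
  5. max(3,2)=3c; end=25; A:t4 B:t5
  6. 9=9c; end=34; A:t4 B:t5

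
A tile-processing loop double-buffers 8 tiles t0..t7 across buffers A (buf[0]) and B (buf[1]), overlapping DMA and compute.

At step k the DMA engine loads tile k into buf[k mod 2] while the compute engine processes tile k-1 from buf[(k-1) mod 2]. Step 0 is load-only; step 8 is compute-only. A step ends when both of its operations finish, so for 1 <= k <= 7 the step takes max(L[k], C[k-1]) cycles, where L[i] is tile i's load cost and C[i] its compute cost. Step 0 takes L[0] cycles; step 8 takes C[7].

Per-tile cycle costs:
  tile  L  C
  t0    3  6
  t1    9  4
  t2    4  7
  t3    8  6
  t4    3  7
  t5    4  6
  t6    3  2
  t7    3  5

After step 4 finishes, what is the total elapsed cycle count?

  0. 3=3c; end=3; A:t0 B:-
  1. max(9,6)=9c; end=12; A:t0 B:t1
  2. max(4,4)=4c; end=16; A:t2 B:t1
  3. max(8,7)=8c; end=24; A:t2 B:t3
  4. max(3,6)=6c; end=30; A:t4 B:t3
  5. max(4,7)=7c; end=37; A:t4 B:t5
  6. max(3,6)=6c; end=43; A:t6 B:t5
  7. max(3,2)=3c; end=46; A:t6 B:t7
  8. 5=5c; end=51; A:t6 B:t7

end_cycle[4] = 30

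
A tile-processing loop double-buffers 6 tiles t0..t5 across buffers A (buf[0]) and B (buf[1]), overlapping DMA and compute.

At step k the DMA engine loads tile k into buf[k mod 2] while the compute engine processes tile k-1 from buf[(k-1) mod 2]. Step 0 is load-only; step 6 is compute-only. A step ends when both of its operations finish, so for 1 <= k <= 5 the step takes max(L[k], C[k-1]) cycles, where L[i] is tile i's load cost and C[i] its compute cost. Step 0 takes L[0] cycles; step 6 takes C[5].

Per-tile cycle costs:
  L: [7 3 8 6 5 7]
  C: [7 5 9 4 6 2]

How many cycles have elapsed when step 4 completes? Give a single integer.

end_cycle[4] = 36

[0] DMA t0→A (7c) ∥ CU idle ⇒ 7c, clock 7
[1] DMA t1→B (3c) ∥ CU A:t0 (7c) ⇒ 7c, clock 14
[2] DMA t2→A (8c) ∥ CU B:t1 (5c) ⇒ 8c, clock 22
[3] DMA t3→B (6c) ∥ CU A:t2 (9c) ⇒ 9c, clock 31
[4] DMA t4→A (5c) ∥ CU B:t3 (4c) ⇒ 5c, clock 36
[5] DMA t5→B (7c) ∥ CU A:t4 (6c) ⇒ 7c, clock 43
[6] DMA idle ∥ CU B:t5 (2c) ⇒ 2c, clock 45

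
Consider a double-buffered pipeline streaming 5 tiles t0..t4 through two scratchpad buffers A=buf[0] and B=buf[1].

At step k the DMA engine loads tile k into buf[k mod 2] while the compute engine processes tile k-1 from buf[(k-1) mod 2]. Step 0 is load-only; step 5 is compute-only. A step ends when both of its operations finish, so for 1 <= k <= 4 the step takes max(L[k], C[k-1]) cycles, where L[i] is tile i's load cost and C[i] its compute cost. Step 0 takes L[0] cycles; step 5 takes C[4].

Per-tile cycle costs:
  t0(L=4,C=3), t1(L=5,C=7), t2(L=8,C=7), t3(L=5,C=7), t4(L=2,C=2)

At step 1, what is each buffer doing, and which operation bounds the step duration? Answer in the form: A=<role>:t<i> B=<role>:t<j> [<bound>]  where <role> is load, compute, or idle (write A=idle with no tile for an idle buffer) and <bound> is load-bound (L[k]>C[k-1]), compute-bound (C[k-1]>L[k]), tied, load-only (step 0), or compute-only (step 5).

[0] DMA t0→A (4c) ∥ CU idle ⇒ 4c, clock 4
[1] DMA t1→B (5c) ∥ CU A:t0 (3c) ⇒ 5c, clock 9
[2] DMA t2→A (8c) ∥ CU B:t1 (7c) ⇒ 8c, clock 17
[3] DMA t3→B (5c) ∥ CU A:t2 (7c) ⇒ 7c, clock 24
[4] DMA t4→A (2c) ∥ CU B:t3 (7c) ⇒ 7c, clock 31
[5] DMA idle ∥ CU A:t4 (2c) ⇒ 2c, clock 33

step 1: A=compute:t0 B=load:t1 [load-bound]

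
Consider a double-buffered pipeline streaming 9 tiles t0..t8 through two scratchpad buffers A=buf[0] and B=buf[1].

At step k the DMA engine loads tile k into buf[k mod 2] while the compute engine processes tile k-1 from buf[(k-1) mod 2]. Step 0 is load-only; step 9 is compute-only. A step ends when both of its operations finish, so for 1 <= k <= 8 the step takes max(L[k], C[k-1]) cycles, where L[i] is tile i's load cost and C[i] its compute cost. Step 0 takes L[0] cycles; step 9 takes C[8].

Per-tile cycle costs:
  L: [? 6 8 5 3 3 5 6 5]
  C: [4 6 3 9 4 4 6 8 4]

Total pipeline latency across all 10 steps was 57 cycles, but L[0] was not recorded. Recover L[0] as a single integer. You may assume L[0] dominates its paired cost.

step 0 → dur = L[0]=? = L[0]  (unknown; binding)
step 1 → dur = max(L[1]=6, C[0]=4) = 6
step 2 → dur = max(L[2]=8, C[1]=6) = 8
step 3 → dur = max(L[3]=5, C[2]=3) = 5
step 4 → dur = max(L[4]=3, C[3]=9) = 9
step 5 → dur = max(L[5]=3, C[4]=4) = 4
step 6 → dur = max(L[6]=5, C[5]=4) = 5
step 7 → dur = max(L[7]=6, C[6]=6) = 6
step 8 → dur = max(L[8]=5, C[7]=8) = 8
step 9 → dur = C[8]=4 = 4
sum of known step durations = 55
dur[0] = total - known = 57 - 55 = 2
L[0] is the binding max in step 0, so L[0] = dur[0] = 2

L[0] = 2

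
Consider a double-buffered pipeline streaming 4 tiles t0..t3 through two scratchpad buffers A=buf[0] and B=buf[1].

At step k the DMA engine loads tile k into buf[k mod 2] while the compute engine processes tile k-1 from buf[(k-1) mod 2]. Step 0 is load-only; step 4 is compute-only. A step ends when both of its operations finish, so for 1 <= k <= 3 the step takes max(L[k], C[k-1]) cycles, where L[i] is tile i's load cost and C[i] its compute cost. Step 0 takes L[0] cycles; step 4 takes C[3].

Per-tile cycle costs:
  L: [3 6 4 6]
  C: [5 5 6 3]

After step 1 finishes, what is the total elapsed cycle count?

  0. 3=3c; end=3; A:t0 B:-
  1. max(6,5)=6c; end=9; A:t0 B:t1
  2. max(4,5)=5c; end=14; A:t2 B:t1
  3. max(6,6)=6c; end=20; A:t2 B:t3
  4. 3=3c; end=23; A:t2 B:t3

end_cycle[1] = 9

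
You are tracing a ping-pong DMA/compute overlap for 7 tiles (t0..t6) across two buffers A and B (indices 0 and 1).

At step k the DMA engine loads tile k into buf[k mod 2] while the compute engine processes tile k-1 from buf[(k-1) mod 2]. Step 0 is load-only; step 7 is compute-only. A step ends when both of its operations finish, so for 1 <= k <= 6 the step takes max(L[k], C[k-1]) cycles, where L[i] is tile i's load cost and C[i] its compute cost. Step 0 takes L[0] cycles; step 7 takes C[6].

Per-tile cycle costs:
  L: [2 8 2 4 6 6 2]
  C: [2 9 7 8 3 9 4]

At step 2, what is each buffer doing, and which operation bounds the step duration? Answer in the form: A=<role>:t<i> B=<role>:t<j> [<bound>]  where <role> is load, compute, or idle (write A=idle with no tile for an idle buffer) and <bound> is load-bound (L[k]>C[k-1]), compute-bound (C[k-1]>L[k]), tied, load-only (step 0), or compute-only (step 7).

[0] DMA t0→A (2c) ∥ CU idle ⇒ 2c, clock 2
[1] DMA t1→B (8c) ∥ CU A:t0 (2c) ⇒ 8c, clock 10
[2] DMA t2→A (2c) ∥ CU B:t1 (9c) ⇒ 9c, clock 19
[3] DMA t3→B (4c) ∥ CU A:t2 (7c) ⇒ 7c, clock 26
[4] DMA t4→A (6c) ∥ CU B:t3 (8c) ⇒ 8c, clock 34
[5] DMA t5→B (6c) ∥ CU A:t4 (3c) ⇒ 6c, clock 40
[6] DMA t6→A (2c) ∥ CU B:t5 (9c) ⇒ 9c, clock 49
[7] DMA idle ∥ CU A:t6 (4c) ⇒ 4c, clock 53

step 2: A=load:t2 B=compute:t1 [compute-bound]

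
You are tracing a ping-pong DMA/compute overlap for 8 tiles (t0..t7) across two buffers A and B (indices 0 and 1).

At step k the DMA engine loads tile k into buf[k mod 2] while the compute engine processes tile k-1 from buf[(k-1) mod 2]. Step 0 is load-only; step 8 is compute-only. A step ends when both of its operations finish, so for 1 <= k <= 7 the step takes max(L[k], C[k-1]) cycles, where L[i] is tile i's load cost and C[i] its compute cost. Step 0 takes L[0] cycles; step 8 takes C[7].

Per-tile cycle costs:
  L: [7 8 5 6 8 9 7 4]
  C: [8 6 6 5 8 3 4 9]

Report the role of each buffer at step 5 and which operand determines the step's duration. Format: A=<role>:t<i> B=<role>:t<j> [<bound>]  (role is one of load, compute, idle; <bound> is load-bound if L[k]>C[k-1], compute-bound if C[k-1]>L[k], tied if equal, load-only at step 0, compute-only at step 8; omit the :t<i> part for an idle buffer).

step 0: L[0]=7 → dur=7, Σ=7 | A=load:t0 B=idle [load-only]
step 1: L[1]=8 C[0]=8 → dur=8, Σ=15 | A=compute:t0 B=load:t1 [tied]
step 2: L[2]=5 C[1]=6 → dur=6, Σ=21 | A=load:t2 B=compute:t1 [compute-bound]
step 3: L[3]=6 C[2]=6 → dur=6, Σ=27 | A=compute:t2 B=load:t3 [tied]
step 4: L[4]=8 C[3]=5 → dur=8, Σ=35 | A=load:t4 B=compute:t3 [load-bound]
step 5: L[5]=9 C[4]=8 → dur=9, Σ=44 | A=compute:t4 B=load:t5 [load-bound]
step 6: L[6]=7 C[5]=3 → dur=7, Σ=51 | A=load:t6 B=compute:t5 [load-bound]
step 7: L[7]=4 C[6]=4 → dur=4, Σ=55 | A=compute:t6 B=load:t7 [tied]
step 8: C[7]=9 → dur=9, Σ=64 | A=idle B=compute:t7 [compute-only]

step 5: A=compute:t4 B=load:t5 [load-bound]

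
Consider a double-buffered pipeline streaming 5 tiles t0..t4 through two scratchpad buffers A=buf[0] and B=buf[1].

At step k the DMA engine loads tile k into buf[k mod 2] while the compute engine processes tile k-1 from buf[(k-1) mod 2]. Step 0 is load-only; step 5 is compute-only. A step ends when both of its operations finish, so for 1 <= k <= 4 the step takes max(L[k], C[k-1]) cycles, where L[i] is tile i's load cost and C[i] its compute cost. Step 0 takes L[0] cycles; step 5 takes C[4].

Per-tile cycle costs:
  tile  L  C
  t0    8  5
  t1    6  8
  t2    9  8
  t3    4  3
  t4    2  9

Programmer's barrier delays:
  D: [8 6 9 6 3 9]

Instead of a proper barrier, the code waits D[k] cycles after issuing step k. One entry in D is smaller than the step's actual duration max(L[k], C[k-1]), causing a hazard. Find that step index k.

hazard at step 3

step 0: need L[0]=8 = 8; D[0]=8 ok
step 1: need max(L[1]=6,C[0]=5) = 6; D[1]=6 ok
step 2: need max(L[2]=9,C[1]=8) = 9; D[2]=9 ok
step 3: need max(L[3]=4,C[2]=8) = 8; D[3]=6 SHORT
step 4: need max(L[4]=2,C[3]=3) = 3; D[4]=3 ok
step 5: need C[4]=9 = 9; D[5]=9 ok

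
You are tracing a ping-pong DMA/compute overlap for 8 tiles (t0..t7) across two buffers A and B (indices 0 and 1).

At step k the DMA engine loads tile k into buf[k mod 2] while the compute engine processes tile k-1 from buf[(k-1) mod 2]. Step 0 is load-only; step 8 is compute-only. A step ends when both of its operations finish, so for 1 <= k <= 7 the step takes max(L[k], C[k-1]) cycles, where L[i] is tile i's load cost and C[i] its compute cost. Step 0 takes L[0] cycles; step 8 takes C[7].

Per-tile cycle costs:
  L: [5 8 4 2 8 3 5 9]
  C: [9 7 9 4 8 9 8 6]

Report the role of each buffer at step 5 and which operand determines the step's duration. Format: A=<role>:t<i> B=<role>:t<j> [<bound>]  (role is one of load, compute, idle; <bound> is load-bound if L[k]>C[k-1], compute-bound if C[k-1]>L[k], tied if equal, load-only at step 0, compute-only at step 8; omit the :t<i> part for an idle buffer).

[0] DMA t0→A (5c) ∥ CU idle ⇒ 5c, clock 5
[1] DMA t1→B (8c) ∥ CU A:t0 (9c) ⇒ 9c, clock 14
[2] DMA t2→A (4c) ∥ CU B:t1 (7c) ⇒ 7c, clock 21
[3] DMA t3→B (2c) ∥ CU A:t2 (9c) ⇒ 9c, clock 30
[4] DMA t4→A (8c) ∥ CU B:t3 (4c) ⇒ 8c, clock 38
[5] DMA t5→B (3c) ∥ CU A:t4 (8c) ⇒ 8c, clock 46
[6] DMA t6→A (5c) ∥ CU B:t5 (9c) ⇒ 9c, clock 55
[7] DMA t7→B (9c) ∥ CU A:t6 (8c) ⇒ 9c, clock 64
[8] DMA idle ∥ CU B:t7 (6c) ⇒ 6c, clock 70

step 5: A=compute:t4 B=load:t5 [compute-bound]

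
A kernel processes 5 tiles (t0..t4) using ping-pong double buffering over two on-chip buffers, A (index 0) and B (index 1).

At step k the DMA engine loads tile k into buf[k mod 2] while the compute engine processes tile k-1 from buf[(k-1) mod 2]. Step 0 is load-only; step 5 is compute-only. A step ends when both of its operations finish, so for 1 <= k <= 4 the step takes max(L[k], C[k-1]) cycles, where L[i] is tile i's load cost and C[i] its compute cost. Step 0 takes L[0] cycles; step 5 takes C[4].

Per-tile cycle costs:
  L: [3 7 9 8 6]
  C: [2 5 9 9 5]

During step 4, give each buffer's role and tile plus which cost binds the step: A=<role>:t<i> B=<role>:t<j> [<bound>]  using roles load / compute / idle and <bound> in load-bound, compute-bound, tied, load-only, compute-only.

step 4: A=load:t4 B=compute:t3 [compute-bound]

step 0: L[0]=3 → dur=3, Σ=3 | A=load:t0 B=idle [load-only]
step 1: L[1]=7 C[0]=2 → dur=7, Σ=10 | A=compute:t0 B=load:t1 [load-bound]
step 2: L[2]=9 C[1]=5 → dur=9, Σ=19 | A=load:t2 B=compute:t1 [load-bound]
step 3: L[3]=8 C[2]=9 → dur=9, Σ=28 | A=compute:t2 B=load:t3 [compute-bound]
step 4: L[4]=6 C[3]=9 → dur=9, Σ=37 | A=load:t4 B=compute:t3 [compute-bound]
step 5: C[4]=5 → dur=5, Σ=42 | A=compute:t4 B=idle [compute-only]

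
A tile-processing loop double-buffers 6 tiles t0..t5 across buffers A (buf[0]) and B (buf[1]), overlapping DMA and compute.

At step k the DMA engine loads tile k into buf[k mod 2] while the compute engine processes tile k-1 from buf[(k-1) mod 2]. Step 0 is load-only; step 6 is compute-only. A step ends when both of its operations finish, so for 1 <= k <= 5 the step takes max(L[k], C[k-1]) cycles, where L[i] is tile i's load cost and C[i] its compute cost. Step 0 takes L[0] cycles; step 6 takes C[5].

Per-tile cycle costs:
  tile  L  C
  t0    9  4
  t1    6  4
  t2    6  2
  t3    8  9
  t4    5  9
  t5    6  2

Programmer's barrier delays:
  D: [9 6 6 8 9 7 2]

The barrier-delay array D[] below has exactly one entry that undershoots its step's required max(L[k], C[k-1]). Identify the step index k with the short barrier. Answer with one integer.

step 0: need L[0]=9 = 9; D[0]=9 ok
step 1: need max(L[1]=6,C[0]=4) = 6; D[1]=6 ok
step 2: need max(L[2]=6,C[1]=4) = 6; D[2]=6 ok
step 3: need max(L[3]=8,C[2]=2) = 8; D[3]=8 ok
step 4: need max(L[4]=5,C[3]=9) = 9; D[4]=9 ok
step 5: need max(L[5]=6,C[4]=9) = 9; D[5]=7 SHORT
step 6: need C[5]=2 = 2; D[6]=2 ok

hazard at step 5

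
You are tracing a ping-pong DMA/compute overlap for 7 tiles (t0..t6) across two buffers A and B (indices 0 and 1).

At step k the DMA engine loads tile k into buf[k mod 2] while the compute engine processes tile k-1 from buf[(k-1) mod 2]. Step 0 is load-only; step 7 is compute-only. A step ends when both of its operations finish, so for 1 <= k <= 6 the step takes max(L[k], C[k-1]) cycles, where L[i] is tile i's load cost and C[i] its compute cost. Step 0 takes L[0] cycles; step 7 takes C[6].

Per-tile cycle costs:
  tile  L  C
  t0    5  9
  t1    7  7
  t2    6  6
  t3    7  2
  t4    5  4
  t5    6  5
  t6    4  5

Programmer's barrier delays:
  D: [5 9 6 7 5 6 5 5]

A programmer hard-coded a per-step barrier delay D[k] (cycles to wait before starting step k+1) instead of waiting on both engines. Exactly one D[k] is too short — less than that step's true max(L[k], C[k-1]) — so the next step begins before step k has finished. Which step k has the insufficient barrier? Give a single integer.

hazard at step 2

k=0 barrier L[0]=5→5c, D[0]=5 ok
k=1 barrier max(L[1]=7,C[0]=9)→9c, D[1]=9 ok
k=2 barrier max(L[2]=6,C[1]=7)→7c, D[2]=6 SHORT
k=3 barrier max(L[3]=7,C[2]=6)→7c, D[3]=7 ok
k=4 barrier max(L[4]=5,C[3]=2)→5c, D[4]=5 ok
k=5 barrier max(L[5]=6,C[4]=4)→6c, D[5]=6 ok
k=6 barrier max(L[6]=4,C[5]=5)→5c, D[6]=5 ok
k=7 barrier C[6]=5→5c, D[7]=5 ok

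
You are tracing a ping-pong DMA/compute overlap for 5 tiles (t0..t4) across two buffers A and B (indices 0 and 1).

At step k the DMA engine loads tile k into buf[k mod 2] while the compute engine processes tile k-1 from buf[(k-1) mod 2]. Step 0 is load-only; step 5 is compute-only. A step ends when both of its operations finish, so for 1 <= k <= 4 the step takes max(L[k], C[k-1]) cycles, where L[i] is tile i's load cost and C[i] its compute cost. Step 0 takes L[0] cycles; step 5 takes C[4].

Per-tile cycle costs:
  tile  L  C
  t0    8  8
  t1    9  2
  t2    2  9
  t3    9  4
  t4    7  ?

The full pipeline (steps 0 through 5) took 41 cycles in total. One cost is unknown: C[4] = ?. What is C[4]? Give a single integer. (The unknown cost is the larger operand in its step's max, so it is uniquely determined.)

C[4] = 6

step 0 → dur = L[0]=8 = 8
step 1 → dur = max(L[1]=9, C[0]=8) = 9
step 2 → dur = max(L[2]=2, C[1]=2) = 2
step 3 → dur = max(L[3]=9, C[2]=9) = 9
step 4 → dur = max(L[4]=7, C[3]=4) = 7
step 5 → dur = C[4]=? = C[4]  (unknown; binding)
sum of known step durations = 35
dur[5] = total - known = 41 - 35 = 6
C[4] is the binding max in step 5, so C[4] = dur[5] = 6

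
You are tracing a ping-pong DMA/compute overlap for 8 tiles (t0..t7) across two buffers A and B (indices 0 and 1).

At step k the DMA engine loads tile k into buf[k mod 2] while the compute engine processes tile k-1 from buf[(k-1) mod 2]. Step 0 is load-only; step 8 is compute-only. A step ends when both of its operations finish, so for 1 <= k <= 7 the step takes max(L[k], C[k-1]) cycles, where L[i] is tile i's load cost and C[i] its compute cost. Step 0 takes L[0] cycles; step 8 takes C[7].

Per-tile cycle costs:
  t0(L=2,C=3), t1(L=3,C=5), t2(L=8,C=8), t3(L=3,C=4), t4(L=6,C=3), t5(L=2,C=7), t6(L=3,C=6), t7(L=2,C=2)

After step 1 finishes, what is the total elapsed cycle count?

end_cycle[1] = 5

k=0 load=t0/2c comp=- wait=2 total=2
k=1 load=t1/3c comp=t0/3c wait=3 total=5
k=2 load=t2/8c comp=t1/5c wait=8 total=13
k=3 load=t3/3c comp=t2/8c wait=8 total=21
k=4 load=t4/6c comp=t3/4c wait=6 total=27
k=5 load=t5/2c comp=t4/3c wait=3 total=30
k=6 load=t6/3c comp=t5/7c wait=7 total=37
k=7 load=t7/2c comp=t6/6c wait=6 total=43
k=8 load=- comp=t7/2c wait=2 total=45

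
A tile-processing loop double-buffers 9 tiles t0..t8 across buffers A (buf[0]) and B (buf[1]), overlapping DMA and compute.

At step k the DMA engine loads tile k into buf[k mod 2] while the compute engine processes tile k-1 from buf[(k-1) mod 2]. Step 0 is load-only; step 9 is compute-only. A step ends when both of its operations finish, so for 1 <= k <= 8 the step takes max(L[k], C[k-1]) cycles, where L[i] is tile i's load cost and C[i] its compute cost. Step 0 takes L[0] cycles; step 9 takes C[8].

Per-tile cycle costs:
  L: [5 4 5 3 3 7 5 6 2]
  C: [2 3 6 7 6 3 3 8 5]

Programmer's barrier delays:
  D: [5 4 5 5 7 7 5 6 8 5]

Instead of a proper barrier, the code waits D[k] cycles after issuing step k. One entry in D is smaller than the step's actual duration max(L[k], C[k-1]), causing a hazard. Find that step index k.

hazard at step 3

[0] required=L[0]=5=5 vs D=5 ok
[1] required=max(L[1]=4,C[0]=2)=4 vs D=4 ok
[2] required=max(L[2]=5,C[1]=3)=5 vs D=5 ok
[3] required=max(L[3]=3,C[2]=6)=6 vs D=5 SHORT
[4] required=max(L[4]=3,C[3]=7)=7 vs D=7 ok
[5] required=max(L[5]=7,C[4]=6)=7 vs D=7 ok
[6] required=max(L[6]=5,C[5]=3)=5 vs D=5 ok
[7] required=max(L[7]=6,C[6]=3)=6 vs D=6 ok
[8] required=max(L[8]=2,C[7]=8)=8 vs D=8 ok
[9] required=C[8]=5=5 vs D=5 ok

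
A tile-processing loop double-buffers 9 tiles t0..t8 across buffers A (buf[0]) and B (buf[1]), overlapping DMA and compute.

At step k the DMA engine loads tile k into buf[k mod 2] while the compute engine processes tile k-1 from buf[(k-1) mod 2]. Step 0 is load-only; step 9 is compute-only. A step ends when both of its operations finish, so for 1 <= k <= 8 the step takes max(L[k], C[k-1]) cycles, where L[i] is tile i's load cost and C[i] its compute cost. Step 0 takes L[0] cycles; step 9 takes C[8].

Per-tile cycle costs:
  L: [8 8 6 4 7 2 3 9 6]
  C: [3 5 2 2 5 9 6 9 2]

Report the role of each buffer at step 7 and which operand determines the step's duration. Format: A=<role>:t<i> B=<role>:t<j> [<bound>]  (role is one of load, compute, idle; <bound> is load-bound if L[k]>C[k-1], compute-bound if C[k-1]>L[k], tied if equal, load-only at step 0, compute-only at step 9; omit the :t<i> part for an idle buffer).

step 0: L[0]=8 → dur=8, Σ=8 | A=load:t0 B=idle [load-only]
step 1: L[1]=8 C[0]=3 → dur=8, Σ=16 | A=compute:t0 B=load:t1 [load-bound]
step 2: L[2]=6 C[1]=5 → dur=6, Σ=22 | A=load:t2 B=compute:t1 [load-bound]
step 3: L[3]=4 C[2]=2 → dur=4, Σ=26 | A=compute:t2 B=load:t3 [load-bound]
step 4: L[4]=7 C[3]=2 → dur=7, Σ=33 | A=load:t4 B=compute:t3 [load-bound]
step 5: L[5]=2 C[4]=5 → dur=5, Σ=38 | A=compute:t4 B=load:t5 [compute-bound]
step 6: L[6]=3 C[5]=9 → dur=9, Σ=47 | A=load:t6 B=compute:t5 [compute-bound]
step 7: L[7]=9 C[6]=6 → dur=9, Σ=56 | A=compute:t6 B=load:t7 [load-bound]
step 8: L[8]=6 C[7]=9 → dur=9, Σ=65 | A=load:t8 B=compute:t7 [compute-bound]
step 9: C[8]=2 → dur=2, Σ=67 | A=compute:t8 B=idle [compute-only]

step 7: A=compute:t6 B=load:t7 [load-bound]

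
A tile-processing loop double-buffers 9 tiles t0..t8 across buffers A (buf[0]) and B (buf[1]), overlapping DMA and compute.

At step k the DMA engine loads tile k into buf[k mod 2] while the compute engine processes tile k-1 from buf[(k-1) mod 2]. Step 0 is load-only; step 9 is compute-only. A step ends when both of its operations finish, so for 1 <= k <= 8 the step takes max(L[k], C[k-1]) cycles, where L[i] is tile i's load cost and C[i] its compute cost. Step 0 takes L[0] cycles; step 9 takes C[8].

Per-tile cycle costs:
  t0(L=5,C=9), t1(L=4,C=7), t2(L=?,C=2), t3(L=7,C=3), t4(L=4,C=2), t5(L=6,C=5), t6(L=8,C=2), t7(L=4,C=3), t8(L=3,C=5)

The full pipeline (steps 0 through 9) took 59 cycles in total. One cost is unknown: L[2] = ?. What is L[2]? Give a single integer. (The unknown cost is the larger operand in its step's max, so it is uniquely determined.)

step 0: dur = L[0]=5 = 5
step 1: dur = max(L[1]=4, C[0]=9) = 9
step 2: dur = max(L[2]=?, C[1]=7) = L[2]  (unknown; binding)
step 3: dur = max(L[3]=7, C[2]=2) = 7
step 4: dur = max(L[4]=4, C[3]=3) = 4
step 5: dur = max(L[5]=6, C[4]=2) = 6
step 6: dur = max(L[6]=8, C[5]=5) = 8
step 7: dur = max(L[7]=4, C[6]=2) = 4
step 8: dur = max(L[8]=3, C[7]=3) = 3
step 9: dur = C[8]=5 = 5
sum of known step durations = 51
dur[2] = total - known = 59 - 51 = 8
L[2] is the binding max in step 2, so L[2] = dur[2] = 8

L[2] = 8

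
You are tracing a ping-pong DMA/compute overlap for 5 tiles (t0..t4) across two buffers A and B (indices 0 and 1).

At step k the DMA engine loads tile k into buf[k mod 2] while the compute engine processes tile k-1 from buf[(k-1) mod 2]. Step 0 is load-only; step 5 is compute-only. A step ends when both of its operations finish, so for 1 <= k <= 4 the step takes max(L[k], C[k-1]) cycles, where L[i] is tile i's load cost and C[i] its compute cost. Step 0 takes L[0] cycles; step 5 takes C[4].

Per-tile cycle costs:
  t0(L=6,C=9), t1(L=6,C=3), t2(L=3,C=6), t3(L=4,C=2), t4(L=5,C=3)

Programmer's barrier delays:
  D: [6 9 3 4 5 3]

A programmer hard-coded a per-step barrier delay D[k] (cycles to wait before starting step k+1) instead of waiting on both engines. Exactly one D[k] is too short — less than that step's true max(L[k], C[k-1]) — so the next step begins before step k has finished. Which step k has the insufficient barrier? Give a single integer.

[0] required=L[0]=6=6 vs D=6 ok
[1] required=max(L[1]=6,C[0]=9)=9 vs D=9 ok
[2] required=max(L[2]=3,C[1]=3)=3 vs D=3 ok
[3] required=max(L[3]=4,C[2]=6)=6 vs D=4 SHORT
[4] required=max(L[4]=5,C[3]=2)=5 vs D=5 ok
[5] required=C[4]=3=3 vs D=3 ok

hazard at step 3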